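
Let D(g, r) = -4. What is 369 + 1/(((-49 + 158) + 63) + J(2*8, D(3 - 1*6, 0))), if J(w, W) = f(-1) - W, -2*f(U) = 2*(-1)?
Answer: 65314/177 ≈ 369.01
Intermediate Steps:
f(U) = 1 (f(U) = -(-1) = -1/2*(-2) = 1)
J(w, W) = 1 - W
369 + 1/(((-49 + 158) + 63) + J(2*8, D(3 - 1*6, 0))) = 369 + 1/(((-49 + 158) + 63) + (1 - 1*(-4))) = 369 + 1/((109 + 63) + (1 + 4)) = 369 + 1/(172 + 5) = 369 + 1/177 = 65314/177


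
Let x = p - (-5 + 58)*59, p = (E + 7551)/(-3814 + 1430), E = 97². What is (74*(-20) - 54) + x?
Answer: -695549/149 ≈ -4668.1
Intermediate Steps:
E = 9409
p = -1060/149 (p = (9409 + 7551)/(-3814 + 1430) = 16960/(-2384) = 16960*(-1/2384) = -1060/149 ≈ -7.1141)
x = -466983/149 (x = -1060/149 - (-5 + 58)*59 = -1060/149 - 53*59 = -1060/149 - 1*3127 = -1060/149 - 3127 = -466983/149 ≈ -3134.1)
(74*(-20) - 54) + x = (74*(-20) - 54) - 466983/149 = (-1480 - 54) - 466983/149 = -1534 - 466983/149 = -695549/149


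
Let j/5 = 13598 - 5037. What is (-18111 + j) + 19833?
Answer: 44527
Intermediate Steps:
j = 42805 (j = 5*(13598 - 5037) = 5*8561 = 42805)
(-18111 + j) + 19833 = (-18111 + 42805) + 19833 = 24694 + 19833 = 44527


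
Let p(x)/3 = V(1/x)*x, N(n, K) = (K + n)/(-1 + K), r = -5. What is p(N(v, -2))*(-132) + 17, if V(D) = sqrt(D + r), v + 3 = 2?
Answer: 17 - 792*I ≈ 17.0 - 792.0*I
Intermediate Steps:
v = -1 (v = -3 + 2 = -1)
V(D) = sqrt(-5 + D) (V(D) = sqrt(D - 5) = sqrt(-5 + D))
N(n, K) = (K + n)/(-1 + K)
p(x) = 3*x*sqrt(-5 + 1/x) (p(x) = 3*(sqrt(-5 + 1/x)*x) = 3*(x*sqrt(-5 + 1/x)) = 3*x*sqrt(-5 + 1/x))
p(N(v, -2))*(-132) + 17 = (3*((-2 - 1)/(-1 - 2))*sqrt(-5 + 1/((-2 - 1)/(-1 - 2))))*(-132) + 17 = (3*(-3/(-3))*sqrt(-5 + 1/(-3/(-3))))*(-132) + 17 = (3*(-1/3*(-3))*sqrt(-5 + 1/(-1/3*(-3))))*(-132) + 17 = (3*1*sqrt(-5 + 1/1))*(-132) + 17 = (3*1*sqrt(-5 + 1))*(-132) + 17 = (3*1*sqrt(-4))*(-132) + 17 = (3*1*(2*I))*(-132) + 17 = (6*I)*(-132) + 17 = -792*I + 17 = 17 - 792*I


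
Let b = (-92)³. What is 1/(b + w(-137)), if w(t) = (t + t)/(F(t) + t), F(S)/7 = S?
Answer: -4/3114751 ≈ -1.2842e-6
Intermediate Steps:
b = -778688
F(S) = 7*S
w(t) = ¼ (w(t) = (t + t)/(7*t + t) = (2*t)/((8*t)) = (2*t)*(1/(8*t)) = ¼)
1/(b + w(-137)) = 1/(-778688 + ¼) = 1/(-3114751/4) = -4/3114751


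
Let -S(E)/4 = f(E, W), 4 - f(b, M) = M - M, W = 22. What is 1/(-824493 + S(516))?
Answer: -1/824509 ≈ -1.2128e-6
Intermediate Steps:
f(b, M) = 4 (f(b, M) = 4 - (M - M) = 4 - 1*0 = 4 + 0 = 4)
S(E) = -16 (S(E) = -4*4 = -16)
1/(-824493 + S(516)) = 1/(-824493 - 16) = 1/(-824509) = -1/824509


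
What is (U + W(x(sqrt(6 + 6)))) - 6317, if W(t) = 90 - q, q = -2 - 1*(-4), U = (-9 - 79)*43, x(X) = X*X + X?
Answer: -10013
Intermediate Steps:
x(X) = X + X**2 (x(X) = X**2 + X = X + X**2)
U = -3784 (U = -88*43 = -3784)
q = 2 (q = -2 + 4 = 2)
W(t) = 88 (W(t) = 90 - 1*2 = 90 - 2 = 88)
(U + W(x(sqrt(6 + 6)))) - 6317 = (-3784 + 88) - 6317 = -3696 - 6317 = -10013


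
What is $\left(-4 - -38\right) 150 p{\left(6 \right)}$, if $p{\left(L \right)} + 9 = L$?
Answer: $-15300$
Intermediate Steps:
$p{\left(L \right)} = -9 + L$
$\left(-4 - -38\right) 150 p{\left(6 \right)} = \left(-4 - -38\right) 150 \left(-9 + 6\right) = \left(-4 + 38\right) 150 \left(-3\right) = 34 \cdot 150 \left(-3\right) = 5100 \left(-3\right) = -15300$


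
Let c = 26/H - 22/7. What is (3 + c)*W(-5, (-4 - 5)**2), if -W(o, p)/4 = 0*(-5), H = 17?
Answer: 0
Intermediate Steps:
c = -192/119 (c = 26/17 - 22/7 = -192/119 ≈ -1.6134)
W(o, p) = 0 (W(o, p) = -0*(-5) = -4*0 = 0)
(3 + c)*W(-5, (-4 - 5)**2) = (3 - 192/119)*0 = (165/119)*0 = 0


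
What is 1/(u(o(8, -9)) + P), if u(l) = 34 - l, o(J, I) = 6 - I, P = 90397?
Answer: 1/90416 ≈ 1.1060e-5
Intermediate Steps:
1/(u(o(8, -9)) + P) = 1/((34 - (6 - 1*(-9))) + 90397) = 1/((34 - (6 + 9)) + 90397) = 1/((34 - 1*15) + 90397) = 1/((34 - 15) + 90397) = 1/(19 + 90397) = 1/90416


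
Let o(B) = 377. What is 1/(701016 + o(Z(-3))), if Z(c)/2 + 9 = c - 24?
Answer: 1/701393 ≈ 1.4257e-6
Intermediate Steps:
Z(c) = -66 + 2*c (Z(c) = -18 + 2*(c - 24) = -18 + 2*(-24 + c) = -18 + (-48 + 2*c) = -66 + 2*c)
1/(701016 + o(Z(-3))) = 1/(701016 + 377) = 1/701393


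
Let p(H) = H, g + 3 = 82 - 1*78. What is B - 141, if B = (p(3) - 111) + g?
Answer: -248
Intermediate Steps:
g = 1 (g = -3 + (82 - 1*78) = -3 + (82 - 78) = -3 + 4 = 1)
B = -107 (B = (3 - 111) + 1 = -108 + 1 = -107)
B - 141 = -107 - 141 = -248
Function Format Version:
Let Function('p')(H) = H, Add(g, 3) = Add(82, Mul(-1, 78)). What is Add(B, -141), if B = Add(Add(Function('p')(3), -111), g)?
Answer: -248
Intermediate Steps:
g = 1 (g = Add(-3, Add(82, Mul(-1, 78))) = Add(-3, Add(82, -78)) = Add(-3, 4) = 1)
B = -107 (B = Add(Add(3, -111), 1) = Add(-108, 1) = -107)
Add(B, -141) = Add(-107, -141) = -248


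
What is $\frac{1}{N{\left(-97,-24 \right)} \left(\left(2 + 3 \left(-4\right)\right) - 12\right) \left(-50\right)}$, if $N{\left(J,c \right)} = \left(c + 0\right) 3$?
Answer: $- \frac{1}{79200} \approx -1.2626 \cdot 10^{-5}$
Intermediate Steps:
$N{\left(J,c \right)} = 3 c$ ($N{\left(J,c \right)} = c 3 = 3 c$)
$\frac{1}{N{\left(-97,-24 \right)} \left(\left(2 + 3 \left(-4\right)\right) - 12\right) \left(-50\right)} = \frac{1}{3 \left(-24\right) \left(\left(2 + 3 \left(-4\right)\right) - 12\right) \left(-50\right)} = \frac{1}{\left(-72\right) \left(\left(2 - 12\right) - 12\right) \left(-50\right)} = - \frac{1}{72 \left(-10 - 12\right) \left(-50\right)} = - \frac{1}{72 \left(\left(-22\right) \left(-50\right)\right)} = - \frac{1}{72 \cdot 1100} = \left(- \frac{1}{72}\right) \frac{1}{1100} = - \frac{1}{79200}$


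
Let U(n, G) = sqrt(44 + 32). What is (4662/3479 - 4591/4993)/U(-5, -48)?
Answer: 1043611*sqrt(19)/94297798 ≈ 0.048241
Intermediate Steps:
U(n, G) = 2*sqrt(19) (U(n, G) = sqrt(76) = 2*sqrt(19))
(4662/3479 - 4591/4993)/U(-5, -48) = (4662/3479 - 4591/4993)/((2*sqrt(19))) = (4662*(1/3479) - 4591*1/4993)*(sqrt(19)/38) = (666/497 - 4591/4993)*(sqrt(19)/38) = 1043611*(sqrt(19)/38)/2481521 = 1043611*sqrt(19)/94297798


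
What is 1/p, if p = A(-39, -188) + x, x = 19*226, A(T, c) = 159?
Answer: 1/4453 ≈ 0.00022457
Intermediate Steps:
x = 4294
p = 4453 (p = 159 + 4294 = 4453)
1/p = 1/4453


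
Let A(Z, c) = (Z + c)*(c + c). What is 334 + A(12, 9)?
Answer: 712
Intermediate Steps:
A(Z, c) = 2*c*(Z + c) (A(Z, c) = (Z + c)*(2*c) = 2*c*(Z + c))
334 + A(12, 9) = 334 + 2*9*(12 + 9) = 334 + 2*9*21 = 334 + 378 = 712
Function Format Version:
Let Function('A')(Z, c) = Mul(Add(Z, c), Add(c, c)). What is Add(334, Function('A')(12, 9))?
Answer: 712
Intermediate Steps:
Function('A')(Z, c) = Mul(2, c, Add(Z, c)) (Function('A')(Z, c) = Mul(Add(Z, c), Mul(2, c)) = Mul(2, c, Add(Z, c)))
Add(334, Function('A')(12, 9)) = Add(334, Mul(2, 9, Add(12, 9))) = Add(334, Mul(2, 9, 21)) = Add(334, 378) = 712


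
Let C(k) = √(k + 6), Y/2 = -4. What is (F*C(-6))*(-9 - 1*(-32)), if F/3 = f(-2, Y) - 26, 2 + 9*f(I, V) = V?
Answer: 0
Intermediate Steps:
Y = -8 (Y = 2*(-4) = -8)
f(I, V) = -2/9 + V/9
F = -244/3 (F = 3*((-2/9 + (⅑)*(-8)) - 26) = 3*((-2/9 - 8/9) - 26) = 3*(-10/9 - 26) = 3*(-244/9) = -244/3 ≈ -81.333)
C(k) = √(6 + k)
(F*C(-6))*(-9 - 1*(-32)) = (-244*√(6 - 6)/3)*(-9 - 1*(-32)) = (-244*√0/3)*(-9 + 32) = -244/3*0*23 = 0*23 = 0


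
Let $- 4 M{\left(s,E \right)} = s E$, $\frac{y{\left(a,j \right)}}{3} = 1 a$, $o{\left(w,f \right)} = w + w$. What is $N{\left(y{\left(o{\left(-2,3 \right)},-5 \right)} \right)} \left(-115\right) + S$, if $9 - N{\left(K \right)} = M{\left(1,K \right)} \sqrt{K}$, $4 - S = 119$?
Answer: $-1150 + 690 i \sqrt{3} \approx -1150.0 + 1195.1 i$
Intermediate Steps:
$o{\left(w,f \right)} = 2 w$
$y{\left(a,j \right)} = 3 a$ ($y{\left(a,j \right)} = 3 \cdot 1 a = 3 a$)
$S = -115$ ($S = 4 - 119 = -115$)
$M{\left(s,E \right)} = - \frac{E s}{4}$ ($M{\left(s,E \right)} = - \frac{s E}{4} = - \frac{E s}{4}$)
$N{\left(K \right)} = 9 + \frac{K^{\frac{3}{2}}}{4}$ ($N{\left(K \right)} = 9 - \left(- \frac{1}{4}\right) K 1 \sqrt{K} = 9 - - \frac{K}{4} \sqrt{K} = 9 - - \frac{K^{\frac{3}{2}}}{4} = 9 + \frac{K^{\frac{3}{2}}}{4}$)
$N{\left(y{\left(o{\left(-2,3 \right)},-5 \right)} \right)} \left(-115\right) + S = \left(9 + \frac{\left(3 \cdot 2 \left(-2\right)\right)^{\frac{3}{2}}}{4}\right) \left(-115\right) - 115 = \left(9 + \frac{\left(3 \left(-4\right)\right)^{\frac{3}{2}}}{4}\right) \left(-115\right) - 115 = \left(9 + \frac{\left(-12\right)^{\frac{3}{2}}}{4}\right) \left(-115\right) - 115 = \left(9 + \frac{\left(-24\right) i \sqrt{3}}{4}\right) \left(-115\right) - 115 = \left(9 - 6 i \sqrt{3}\right) \left(-115\right) - 115 = \left(-1035 + 690 i \sqrt{3}\right) - 115 = -1150 + 690 i \sqrt{3}$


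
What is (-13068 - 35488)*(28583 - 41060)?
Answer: 605833212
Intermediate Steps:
(-13068 - 35488)*(28583 - 41060) = -48556*(-12477) = 605833212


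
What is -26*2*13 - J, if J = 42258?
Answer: -42934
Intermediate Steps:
-26*2*13 - J = -26*2*13 - 1*42258 = -52*13 - 42258 = -676 - 42258 = -42934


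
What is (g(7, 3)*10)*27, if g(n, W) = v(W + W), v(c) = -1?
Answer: -270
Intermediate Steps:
g(n, W) = -1
(g(7, 3)*10)*27 = -1*10*27 = -10*27 = -270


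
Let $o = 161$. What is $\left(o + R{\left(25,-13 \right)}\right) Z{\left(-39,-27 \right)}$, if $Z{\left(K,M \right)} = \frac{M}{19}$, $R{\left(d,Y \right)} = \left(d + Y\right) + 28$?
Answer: $- \frac{5427}{19} \approx -285.63$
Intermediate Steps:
$R{\left(d,Y \right)} = 28 + Y + d$ ($R{\left(d,Y \right)} = \left(Y + d\right) + 28 = 28 + Y + d$)
$Z{\left(K,M \right)} = \frac{M}{19}$ ($Z{\left(K,M \right)} = M \frac{1}{19} = \frac{M}{19}$)
$\left(o + R{\left(25,-13 \right)}\right) Z{\left(-39,-27 \right)} = \left(161 + \left(28 - 13 + 25\right)\right) \frac{1}{19} \left(-27\right) = \left(161 + 40\right) \left(- \frac{27}{19}\right) = 201 \left(- \frac{27}{19}\right) = - \frac{5427}{19}$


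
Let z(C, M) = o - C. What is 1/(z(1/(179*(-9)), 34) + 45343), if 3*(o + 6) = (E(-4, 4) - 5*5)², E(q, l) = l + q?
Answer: 1611/73373533 ≈ 2.1956e-5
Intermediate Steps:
o = 607/3 (o = -6 + ((4 - 4) - 5*5)²/3 = -6 + (0 - 25)²/3 = -6 + (⅓)*(-25)² = -6 + (⅓)*625 = -6 + 625/3 = 607/3 ≈ 202.33)
z(C, M) = 607/3 - C
1/(z(1/(179*(-9)), 34) + 45343) = 1/((607/3 - 1/(179*(-9))) + 45343) = 1/((607/3 - (-1)/(179*9)) + 45343) = 1/((607/3 - 1*(-1/1611)) + 45343) = 1/((607/3 + 1/1611) + 45343) = 1/(325960/1611 + 45343) = 1/(73373533/1611) = 1611/73373533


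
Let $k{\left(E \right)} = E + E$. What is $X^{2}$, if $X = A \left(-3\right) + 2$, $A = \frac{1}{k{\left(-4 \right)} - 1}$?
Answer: $\frac{49}{9} \approx 5.4444$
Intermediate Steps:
$k{\left(E \right)} = 2 E$
$A = - \frac{1}{9}$ ($A = \frac{1}{2 \left(-4\right) - 1} = \frac{1}{-8 - 1} = \frac{1}{-9} = - \frac{1}{9} \approx -0.11111$)
$X = \frac{7}{3}$ ($X = \left(- \frac{1}{9}\right) \left(-3\right) + 2 = \frac{1}{3} + 2 = \frac{7}{3} \approx 2.3333$)
$X^{2} = \left(\frac{7}{3}\right)^{2} = \frac{49}{9}$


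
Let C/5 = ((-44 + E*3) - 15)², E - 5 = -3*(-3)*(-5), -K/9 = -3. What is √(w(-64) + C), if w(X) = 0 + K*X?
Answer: √158477 ≈ 398.09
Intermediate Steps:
K = 27 (K = -9*(-3) = 27)
w(X) = 27*X (w(X) = 0 + 27*X = 27*X)
E = -40 (E = 5 - 3*(-3)*(-5) = 5 + 9*(-5) = 5 - 45 = -40)
C = 160205 (C = 5*((-44 - 40*3) - 15)² = 5*((-44 - 120) - 15)² = 5*(-164 - 15)² = 5*(-179)² = 5*32041 = 160205)
√(w(-64) + C) = √(27*(-64) + 160205) = √(-1728 + 160205) = √158477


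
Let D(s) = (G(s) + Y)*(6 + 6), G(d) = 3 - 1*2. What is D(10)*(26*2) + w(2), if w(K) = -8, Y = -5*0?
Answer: 616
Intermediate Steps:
Y = 0
G(d) = 1 (G(d) = 3 - 2 = 1)
D(s) = 12 (D(s) = (1 + 0)*(6 + 6) = 1*12 = 12)
D(10)*(26*2) + w(2) = 12*(26*2) - 8 = 12*52 - 8 = 624 - 8 = 616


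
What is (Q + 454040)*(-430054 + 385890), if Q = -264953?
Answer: -8350838268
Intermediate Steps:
(Q + 454040)*(-430054 + 385890) = (-264953 + 454040)*(-430054 + 385890) = 189087*(-44164) = -8350838268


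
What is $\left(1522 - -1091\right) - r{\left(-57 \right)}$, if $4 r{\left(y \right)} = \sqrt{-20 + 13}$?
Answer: $2613 - \frac{i \sqrt{7}}{4} \approx 2613.0 - 0.66144 i$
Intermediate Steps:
$r{\left(y \right)} = \frac{i \sqrt{7}}{4}$ ($r{\left(y \right)} = \frac{\sqrt{-20 + 13}}{4} = \frac{\sqrt{-7}}{4} = \frac{i \sqrt{7}}{4}$)
$\left(1522 - -1091\right) - r{\left(-57 \right)} = \left(1522 - -1091\right) - \frac{i \sqrt{7}}{4} = \left(1522 + 1091\right) - \frac{i \sqrt{7}}{4} = 2613 - \frac{i \sqrt{7}}{4}$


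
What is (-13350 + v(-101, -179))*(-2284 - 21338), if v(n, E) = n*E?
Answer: -111708438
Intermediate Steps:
v(n, E) = E*n
(-13350 + v(-101, -179))*(-2284 - 21338) = (-13350 - 179*(-101))*(-2284 - 21338) = (-13350 + 18079)*(-23622) = 4729*(-23622) = -111708438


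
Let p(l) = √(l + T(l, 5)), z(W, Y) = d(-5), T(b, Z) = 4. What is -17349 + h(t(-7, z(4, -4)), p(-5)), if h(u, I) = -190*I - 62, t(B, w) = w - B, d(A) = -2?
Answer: -17411 - 190*I ≈ -17411.0 - 190.0*I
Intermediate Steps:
z(W, Y) = -2
p(l) = √(4 + l) (p(l) = √(l + 4) = √(4 + l))
h(u, I) = -62 - 190*I
-17349 + h(t(-7, z(4, -4)), p(-5)) = -17349 + (-62 - 190*√(4 - 5)) = -17349 + (-62 - 190*I) = -17411 - 190*I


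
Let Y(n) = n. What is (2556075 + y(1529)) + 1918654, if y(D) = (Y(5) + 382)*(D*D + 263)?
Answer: 909320977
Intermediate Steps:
y(D) = 101781 + 387*D² (y(D) = (5 + 382)*(D*D + 263) = 387*(D² + 263) = 387*(263 + D²) = 101781 + 387*D²)
(2556075 + y(1529)) + 1918654 = (2556075 + (101781 + 387*1529²)) + 1918654 = (2556075 + (101781 + 387*2337841)) + 1918654 = (2556075 + (101781 + 904744467)) + 1918654 = (2556075 + 904846248) + 1918654 = 907402323 + 1918654 = 909320977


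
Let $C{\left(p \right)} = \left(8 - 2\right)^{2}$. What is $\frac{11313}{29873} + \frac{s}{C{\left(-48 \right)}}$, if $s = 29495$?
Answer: $\frac{881511403}{1075428} \approx 819.68$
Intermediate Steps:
$C{\left(p \right)} = 36$ ($C{\left(p \right)} = 6^{2} = 36$)
$\frac{11313}{29873} + \frac{s}{C{\left(-48 \right)}} = \frac{11313}{29873} + \frac{29495}{36} = \frac{881511403}{1075428}$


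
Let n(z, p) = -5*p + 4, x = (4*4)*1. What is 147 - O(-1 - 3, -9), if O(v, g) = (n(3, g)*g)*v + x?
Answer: -1633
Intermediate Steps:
x = 16 (x = 16*1 = 16)
n(z, p) = 4 - 5*p
O(v, g) = 16 + g*v*(4 - 5*g) (O(v, g) = ((4 - 5*g)*g)*v + 16 = (g*(4 - 5*g))*v + 16 = g*v*(4 - 5*g) + 16 = 16 + g*v*(4 - 5*g))
147 - O(-1 - 3, -9) = 147 - (16 - 1*(-9)*(-1 - 3)*(-4 + 5*(-9))) = 147 - (16 - 1*(-9)*(-4)*(-4 - 45)) = 147 - (16 - 1*(-9)*(-4)*(-49)) = 147 - (16 + 1764) = 147 - 1*1780 = 147 - 1780 = -1633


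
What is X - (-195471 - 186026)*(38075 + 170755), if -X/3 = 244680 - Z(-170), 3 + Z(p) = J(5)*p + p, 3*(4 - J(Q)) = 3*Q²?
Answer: 79667294661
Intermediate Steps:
J(Q) = 4 - Q²
Z(p) = -3 - 20*p (Z(p) = -3 + ((4 - 1*5²)*p + p) = -3 + ((4 - 1*25)*p + p) = -3 + ((4 - 25)*p + p) = -3 + (-21*p + p) = -3 - 20*p)
X = -723849 (X = -3*(244680 - (-3 - 20*(-170))) = -3*(244680 - (-3 + 3400)) = -3*(244680 - 1*3397) = -3*(244680 - 3397) = -3*241283 = -723849)
X - (-195471 - 186026)*(38075 + 170755) = -723849 - (-195471 - 186026)*(38075 + 170755) = -723849 - (-381497)*208830 = -723849 - 1*(-79668018510) = -723849 + 79668018510 = 79667294661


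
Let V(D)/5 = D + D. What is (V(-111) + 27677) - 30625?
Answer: -4058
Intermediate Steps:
V(D) = 10*D (V(D) = 5*(D + D) = 5*(2*D) = 10*D)
(V(-111) + 27677) - 30625 = (10*(-111) + 27677) - 30625 = (-1110 + 27677) - 30625 = 26567 - 30625 = -4058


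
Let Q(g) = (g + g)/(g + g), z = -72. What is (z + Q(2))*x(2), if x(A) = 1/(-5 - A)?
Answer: 71/7 ≈ 10.143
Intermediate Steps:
Q(g) = 1 (Q(g) = (2*g)/((2*g)) = (2*g)*(1/(2*g)) = 1)
(z + Q(2))*x(2) = (-72 + 1)*(-1/(5 + 2)) = -(-71)/7 = -71*(-1/7) = 71/7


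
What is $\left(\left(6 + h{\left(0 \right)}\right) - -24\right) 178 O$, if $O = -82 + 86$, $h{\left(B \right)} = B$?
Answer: $21360$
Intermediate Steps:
$O = 4$
$\left(\left(6 + h{\left(0 \right)}\right) - -24\right) 178 O = \left(\left(6 + 0\right) - -24\right) 178 \cdot 4 = \left(6 + 24\right) 178 \cdot 4 = 30 \cdot 178 \cdot 4 = 5340 \cdot 4 = 21360$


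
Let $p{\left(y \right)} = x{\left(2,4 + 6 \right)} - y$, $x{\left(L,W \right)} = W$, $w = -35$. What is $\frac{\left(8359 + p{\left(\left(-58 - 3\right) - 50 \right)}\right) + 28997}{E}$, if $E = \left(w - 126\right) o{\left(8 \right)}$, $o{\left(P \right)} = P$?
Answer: $- \frac{37477}{1288} \approx -29.097$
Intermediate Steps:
$p{\left(y \right)} = 10 - y$ ($p{\left(y \right)} = \left(4 + 6\right) - y = 10 - y$)
$E = -1288$ ($E = \left(-35 - 126\right) 8 = \left(-161\right) 8 = -1288$)
$\frac{\left(8359 + p{\left(\left(-58 - 3\right) - 50 \right)}\right) + 28997}{E} = \frac{\left(8359 + \left(10 - \left(\left(-58 - 3\right) - 50\right)\right)\right) + 28997}{-1288} = \left(\left(8359 + \left(10 - \left(-61 - 50\right)\right)\right) + 28997\right) \left(- \frac{1}{1288}\right) = \left(\left(8359 + \left(10 - -111\right)\right) + 28997\right) \left(- \frac{1}{1288}\right) = \left(\left(8359 + \left(10 + 111\right)\right) + 28997\right) \left(- \frac{1}{1288}\right) = \left(\left(8359 + 121\right) + 28997\right) \left(- \frac{1}{1288}\right) = \left(8480 + 28997\right) \left(- \frac{1}{1288}\right) = 37477 \left(- \frac{1}{1288}\right) = - \frac{37477}{1288}$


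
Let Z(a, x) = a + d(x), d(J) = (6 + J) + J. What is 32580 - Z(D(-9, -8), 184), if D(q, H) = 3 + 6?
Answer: 32197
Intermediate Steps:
D(q, H) = 9
d(J) = 6 + 2*J
Z(a, x) = 6 + a + 2*x (Z(a, x) = a + (6 + 2*x) = 6 + a + 2*x)
32580 - Z(D(-9, -8), 184) = 32580 - (6 + 9 + 2*184) = 32580 - (6 + 9 + 368) = 32580 - 1*383 = 32580 - 383 = 32197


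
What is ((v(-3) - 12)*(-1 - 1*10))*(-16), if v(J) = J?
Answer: -2640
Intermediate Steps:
((v(-3) - 12)*(-1 - 1*10))*(-16) = ((-3 - 12)*(-1 - 1*10))*(-16) = -15*(-1 - 10)*(-16) = -15*(-11)*(-16) = 165*(-16) = -2640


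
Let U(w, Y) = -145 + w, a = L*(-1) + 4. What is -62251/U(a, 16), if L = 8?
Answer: 62251/149 ≈ 417.79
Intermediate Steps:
a = -4 (a = 8*(-1) + 4 = -8 + 4 = -4)
-62251/U(a, 16) = -62251/(-145 - 4) = -62251/(-149) = -62251*(-1/149) = 62251/149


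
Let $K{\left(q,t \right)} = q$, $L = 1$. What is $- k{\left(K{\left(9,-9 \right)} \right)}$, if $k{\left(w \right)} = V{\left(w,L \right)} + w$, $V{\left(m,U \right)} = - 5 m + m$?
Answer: $27$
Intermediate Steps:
$V{\left(m,U \right)} = - 4 m$
$k{\left(w \right)} = - 3 w$ ($k{\left(w \right)} = - 4 w + w = - 3 w$)
$- k{\left(K{\left(9,-9 \right)} \right)} = - \left(-3\right) 9 = \left(-1\right) \left(-27\right) = 27$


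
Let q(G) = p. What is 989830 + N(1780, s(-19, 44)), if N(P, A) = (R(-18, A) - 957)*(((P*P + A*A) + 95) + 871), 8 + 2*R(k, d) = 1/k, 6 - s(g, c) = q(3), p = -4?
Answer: -54809190661/18 ≈ -3.0450e+9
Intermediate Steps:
q(G) = -4
s(g, c) = 10 (s(g, c) = 6 - 1*(-4) = 6 + 4 = 10)
R(k, d) = -4 + 1/(2*k)
N(P, A) = -5570117/6 - 34597*A²/36 - 34597*P²/36 (N(P, A) = ((-4 + (½)/(-18)) - 957)*(((P*P + A*A) + 95) + 871) = ((-4 + (½)*(-1/18)) - 957)*(((P² + A²) + 95) + 871) = ((-4 - 1/36) - 957)*(((A² + P²) + 95) + 871) = (-145/36 - 957)*((95 + A² + P²) + 871) = -34597*(966 + A² + P²)/36 = -5570117/6 - 34597*A²/36 - 34597*P²/36)
989830 + N(1780, s(-19, 44)) = 989830 + (-5570117/6 - 34597/36*10² - 34597/36*1780²) = 989830 + (-5570117/6 - 34597/36*100 - 34597/36*3168400) = 989830 + (-5570117/6 - 864925/9 - 27404283700/9) = 989830 - 54827007601/18 = -54809190661/18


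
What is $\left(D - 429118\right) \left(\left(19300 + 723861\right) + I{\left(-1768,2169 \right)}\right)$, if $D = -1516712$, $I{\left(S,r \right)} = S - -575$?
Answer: $-1443743593440$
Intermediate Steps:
$I{\left(S,r \right)} = 575 + S$ ($I{\left(S,r \right)} = S + 575 = 575 + S$)
$\left(D - 429118\right) \left(\left(19300 + 723861\right) + I{\left(-1768,2169 \right)}\right) = \left(-1516712 - 429118\right) \left(\left(19300 + 723861\right) + \left(575 - 1768\right)\right) = - 1945830 \left(743161 - 1193\right) = \left(-1945830\right) 741968 = -1443743593440$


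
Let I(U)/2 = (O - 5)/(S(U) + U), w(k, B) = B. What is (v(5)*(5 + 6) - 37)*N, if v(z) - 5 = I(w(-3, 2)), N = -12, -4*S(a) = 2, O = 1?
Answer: 488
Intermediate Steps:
S(a) = -½ (S(a) = -¼*2 = -½)
I(U) = -8/(-½ + U) (I(U) = 2*((1 - 5)/(-½ + U)) = 2*(-4/(-½ + U)) = -8/(-½ + U))
v(z) = -⅓ (v(z) = 5 - 16/(-1 + 2*2) = 5 - 16/(-1 + 4) = 5 - 16/3 = -⅓)
(v(5)*(5 + 6) - 37)*N = (-(5 + 6)/3 - 37)*(-12) = (-⅓*11 - 37)*(-12) = (-11/3 - 37)*(-12) = -122/3*(-12) = 488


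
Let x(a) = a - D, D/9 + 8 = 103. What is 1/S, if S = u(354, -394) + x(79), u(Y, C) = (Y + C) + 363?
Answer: -1/453 ≈ -0.0022075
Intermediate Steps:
D = 855 (D = -72 + 9*103 = -72 + 927 = 855)
u(Y, C) = 363 + C + Y (u(Y, C) = (C + Y) + 363 = 363 + C + Y)
x(a) = -855 + a (x(a) = a - 1*855 = a - 855 = -855 + a)
S = -453 (S = (363 - 394 + 354) + (-855 + 79) = 323 - 776 = -453)
1/S = 1/(-453) = -1/453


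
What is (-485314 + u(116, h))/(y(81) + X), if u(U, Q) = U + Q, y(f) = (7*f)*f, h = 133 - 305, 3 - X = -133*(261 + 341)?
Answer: -242685/62998 ≈ -3.8523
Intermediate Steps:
X = 80069 (X = 3 - (-133)*(261 + 341) = 3 - (-133)*602 = 3 - 1*(-80066) = 3 + 80066 = 80069)
h = -172
y(f) = 7*f²
u(U, Q) = Q + U
(-485314 + u(116, h))/(y(81) + X) = (-485314 + (-172 + 116))/(7*81² + 80069) = (-485314 - 56)/(7*6561 + 80069) = -485370/(45927 + 80069) = -485370/125996 = -485370*1/125996 = -242685/62998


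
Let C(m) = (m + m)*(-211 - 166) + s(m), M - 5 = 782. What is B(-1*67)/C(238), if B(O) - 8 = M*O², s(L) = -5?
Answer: -1177617/59819 ≈ -19.686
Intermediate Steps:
M = 787 (M = 5 + 782 = 787)
C(m) = -5 - 754*m (C(m) = (m + m)*(-211 - 166) - 5 = (2*m)*(-377) - 5 = -754*m - 5 = -5 - 754*m)
B(O) = 8 + 787*O²
B(-1*67)/C(238) = (8 + 787*(-1*67)²)/(-5 - 754*238) = (8 + 787*(-67)²)/(-5 - 179452) = (8 + 787*4489)/(-179457) = (8 + 3532843)*(-1/179457) = 3532851*(-1/179457) = -1177617/59819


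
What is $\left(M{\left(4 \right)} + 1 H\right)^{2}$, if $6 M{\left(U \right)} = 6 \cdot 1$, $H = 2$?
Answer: $9$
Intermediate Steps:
$M{\left(U \right)} = 1$ ($M{\left(U \right)} = \frac{6 \cdot 1}{6} = \frac{1}{6} \cdot 6 = 1$)
$\left(M{\left(4 \right)} + 1 H\right)^{2} = \left(1 + 1 \cdot 2\right)^{2} = \left(1 + 2\right)^{2} = 3^{2} = 9$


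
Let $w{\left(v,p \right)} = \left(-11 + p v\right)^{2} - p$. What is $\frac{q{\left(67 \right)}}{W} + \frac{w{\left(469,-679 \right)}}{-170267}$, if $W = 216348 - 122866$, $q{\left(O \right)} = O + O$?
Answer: $- \frac{4740380882427254}{7958449847} \approx -5.9564 \cdot 10^{5}$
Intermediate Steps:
$q{\left(O \right)} = 2 O$
$W = 93482$
$\frac{q{\left(67 \right)}}{W} + \frac{w{\left(469,-679 \right)}}{-170267} = \frac{2 \cdot 67}{93482} + \frac{\left(-11 - 318451\right)^{2} - -679}{-170267} = 134 \cdot \frac{1}{93482} + \left(\left(-11 - 318451\right)^{2} + 679\right) \left(- \frac{1}{170267}\right) = \frac{67}{46741} + \left(\left(-318462\right)^{2} + 679\right) \left(- \frac{1}{170267}\right) = \frac{67}{46741} + \left(101418045444 + 679\right) \left(- \frac{1}{170267}\right) = \frac{67}{46741} + 101418046123 \left(- \frac{1}{170267}\right) = \frac{67}{46741} - \frac{101418046123}{170267} = - \frac{4740380882427254}{7958449847}$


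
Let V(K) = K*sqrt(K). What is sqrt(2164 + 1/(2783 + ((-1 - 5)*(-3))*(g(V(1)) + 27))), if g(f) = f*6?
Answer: 3*sqrt(2742059837)/3377 ≈ 46.519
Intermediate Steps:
V(K) = K**(3/2)
g(f) = 6*f
sqrt(2164 + 1/(2783 + ((-1 - 5)*(-3))*(g(V(1)) + 27))) = sqrt(2164 + 1/(2783 + ((-1 - 5)*(-3))*(6*1**(3/2) + 27))) = sqrt(2164 + 1/(2783 + (-6*(-3))*(6*1 + 27))) = sqrt(2164 + 1/(2783 + 18*(6 + 27))) = sqrt(2164 + 1/(2783 + 18*33)) = sqrt(2164 + 1/(2783 + 594)) = sqrt(2164 + 1/3377) = sqrt(7307829/3377) = 3*sqrt(2742059837)/3377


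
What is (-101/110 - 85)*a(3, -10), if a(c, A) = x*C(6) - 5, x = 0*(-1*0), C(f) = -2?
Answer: 9451/22 ≈ 429.59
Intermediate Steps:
x = 0 (x = 0*0 = 0)
a(c, A) = -5 (a(c, A) = 0*(-2) - 5 = 0 - 5 = -5)
(-101/110 - 85)*a(3, -10) = (-101/110 - 85)*(-5) = -9451/110*(-5) = 9451/22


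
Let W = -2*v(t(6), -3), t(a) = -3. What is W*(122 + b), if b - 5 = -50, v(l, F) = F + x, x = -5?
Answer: 1232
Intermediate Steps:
v(l, F) = -5 + F (v(l, F) = F - 5 = -5 + F)
b = -45 (b = 5 - 50 = -45)
W = 16 (W = -2*(-5 - 3) = -2*(-8) = 16)
W*(122 + b) = 16*(122 - 45) = 16*77 = 1232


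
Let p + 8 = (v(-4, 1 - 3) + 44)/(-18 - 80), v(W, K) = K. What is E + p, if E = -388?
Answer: -2775/7 ≈ -396.43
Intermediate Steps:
p = -59/7 (p = -8 + ((1 - 3) + 44)/(-18 - 80) = -8 + (-2 + 44)/(-98) = -8 + 42*(-1/98) = -8 - 3/7 = -59/7 ≈ -8.4286)
E + p = -388 - 59/7 = -2775/7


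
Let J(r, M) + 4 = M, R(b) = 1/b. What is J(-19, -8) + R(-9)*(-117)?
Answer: 1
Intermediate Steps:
J(r, M) = -4 + M
J(-19, -8) + R(-9)*(-117) = (-4 - 8) - 117/(-9) = -12 - ⅑*(-117) = -12 + 13 = 1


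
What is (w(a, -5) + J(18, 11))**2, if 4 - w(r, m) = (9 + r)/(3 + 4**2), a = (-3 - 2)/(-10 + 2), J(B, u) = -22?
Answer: 7912969/23104 ≈ 342.49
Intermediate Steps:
a = 5/8 (a = -5/(-8) = -5*(-1/8) = 5/8 ≈ 0.62500)
w(r, m) = 67/19 - r/19 (w(r, m) = 4 - (9 + r)/(3 + 4**2) = 4 - (9 + r)/(3 + 16) = 4 - (9 + r)/19 = 4 - (9/19 + r/19) = 4 + (-9/19 - r/19) = 67/19 - r/19)
(w(a, -5) + J(18, 11))**2 = ((67/19 - 1/19*5/8) - 22)**2 = ((67/19 - 5/152) - 22)**2 = (531/152 - 22)**2 = (-2813/152)**2 = 7912969/23104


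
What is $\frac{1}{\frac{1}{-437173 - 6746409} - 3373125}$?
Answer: $- \frac{7183582}{24231120033751} \approx -2.9646 \cdot 10^{-7}$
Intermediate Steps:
$\frac{1}{\frac{1}{-437173 - 6746409} - 3373125} = \frac{1}{\frac{1}{-7183582} - 3373125} = \frac{1}{- \frac{1}{7183582} - 3373125} = \frac{1}{- \frac{24231120033751}{7183582}} = - \frac{7183582}{24231120033751}$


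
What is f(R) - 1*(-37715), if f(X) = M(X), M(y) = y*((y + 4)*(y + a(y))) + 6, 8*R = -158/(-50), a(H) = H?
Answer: 150889485839/4000000 ≈ 37722.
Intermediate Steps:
R = 79/200 (R = (-158/(-50))/8 = (-158*(-1/50))/8 = (⅛)*(79/25) = 79/200 ≈ 0.39500)
M(y) = 6 + 2*y²*(4 + y) (M(y) = y*((y + 4)*(y + y)) + 6 = y*((4 + y)*(2*y)) + 6 = y*(2*y*(4 + y)) + 6 = 2*y²*(4 + y) + 6 = 6 + 2*y²*(4 + y))
f(X) = 6 + 2*X³ + 8*X²
f(R) - 1*(-37715) = (6 + 2*(79/200)³ + 8*(79/200)²) - 1*(-37715) = (6 + 2*(493039/8000000) + 8*(6241/40000)) + 37715 = (6 + 493039/4000000 + 6241/5000) + 37715 = 29485839/4000000 + 37715 = 150889485839/4000000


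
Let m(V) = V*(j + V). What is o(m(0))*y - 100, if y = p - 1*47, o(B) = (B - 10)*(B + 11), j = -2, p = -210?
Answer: 28170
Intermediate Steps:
m(V) = V*(-2 + V)
o(B) = (-10 + B)*(11 + B)
y = -257 (y = -210 - 1*47 = -210 - 47 = -257)
o(m(0))*y - 100 = (-110 + 0*(-2 + 0) + (0*(-2 + 0))²)*(-257) - 100 = (-110 + 0*(-2) + (0*(-2))²)*(-257) - 100 = (-110 + 0 + 0²)*(-257) - 100 = (-110 + 0 + 0)*(-257) - 100 = -110*(-257) - 100 = 28270 - 100 = 28170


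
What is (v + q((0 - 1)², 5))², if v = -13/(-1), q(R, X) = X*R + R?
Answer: 361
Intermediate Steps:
q(R, X) = R + R*X (q(R, X) = R*X + R = R + R*X)
v = 13 (v = -13*(-1) = 13)
(v + q((0 - 1)², 5))² = (13 + (0 - 1)²*(1 + 5))² = (13 + (-1)²*6)² = (13 + 1*6)² = (13 + 6)² = 19² = 361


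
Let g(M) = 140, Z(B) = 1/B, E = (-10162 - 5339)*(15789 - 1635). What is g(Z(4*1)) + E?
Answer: -219401014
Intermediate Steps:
E = -219401154 (E = -15501*14154 = -219401154)
g(Z(4*1)) + E = 140 - 219401154 = -219401014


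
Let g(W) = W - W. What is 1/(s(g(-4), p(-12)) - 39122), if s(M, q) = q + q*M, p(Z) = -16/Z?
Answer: -3/117362 ≈ -2.5562e-5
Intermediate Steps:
g(W) = 0
s(M, q) = q + M*q
1/(s(g(-4), p(-12)) - 39122) = 1/((-16/(-12))*(1 + 0) - 39122) = 1/(-16*(-1/12)*1 - 39122) = 1/((4/3)*1 - 39122) = 1/(4/3 - 39122) = 1/(-117362/3) = -3/117362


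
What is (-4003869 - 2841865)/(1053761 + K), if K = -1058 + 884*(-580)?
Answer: -6845734/539983 ≈ -12.678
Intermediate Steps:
K = -513778 (K = -1058 - 512720 = -513778)
(-4003869 - 2841865)/(1053761 + K) = (-4003869 - 2841865)/(1053761 - 513778) = -6845734/539983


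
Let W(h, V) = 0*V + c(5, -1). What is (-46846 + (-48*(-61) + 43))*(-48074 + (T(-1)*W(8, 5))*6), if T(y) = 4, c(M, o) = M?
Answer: 2103981750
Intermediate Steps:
W(h, V) = 5 (W(h, V) = 0*V + 5 = 0 + 5 = 5)
(-46846 + (-48*(-61) + 43))*(-48074 + (T(-1)*W(8, 5))*6) = (-46846 + (-48*(-61) + 43))*(-48074 + (4*5)*6) = (-46846 + (2928 + 43))*(-48074 + 20*6) = (-46846 + 2971)*(-48074 + 120) = -43875*(-47954) = 2103981750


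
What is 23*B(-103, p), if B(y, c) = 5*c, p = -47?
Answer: -5405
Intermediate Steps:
23*B(-103, p) = 23*(5*(-47)) = 23*(-235) = -5405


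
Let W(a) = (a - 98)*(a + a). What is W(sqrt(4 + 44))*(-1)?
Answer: -96 + 784*sqrt(3) ≈ 1261.9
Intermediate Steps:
W(a) = 2*a*(-98 + a) (W(a) = (-98 + a)*(2*a) = 2*a*(-98 + a))
W(sqrt(4 + 44))*(-1) = (2*sqrt(4 + 44)*(-98 + sqrt(4 + 44)))*(-1) = (2*sqrt(48)*(-98 + sqrt(48)))*(-1) = (2*(4*sqrt(3))*(-98 + 4*sqrt(3)))*(-1) = (8*sqrt(3)*(-98 + 4*sqrt(3)))*(-1) = -8*sqrt(3)*(-98 + 4*sqrt(3))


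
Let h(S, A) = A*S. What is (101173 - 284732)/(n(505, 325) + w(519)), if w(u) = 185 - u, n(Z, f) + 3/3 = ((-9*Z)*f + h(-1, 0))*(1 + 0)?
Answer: 183559/1477460 ≈ 0.12424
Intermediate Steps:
n(Z, f) = -1 - 9*Z*f (n(Z, f) = -1 + ((-9*Z)*f + 0*(-1))*(1 + 0) = -1 + (-9*Z*f + 0)*1 = -1 - 9*Z*f*1 = -1 - 9*Z*f)
(101173 - 284732)/(n(505, 325) + w(519)) = (101173 - 284732)/((-1 - 9*505*325) + (185 - 1*519)) = -183559/((-1 - 1477125) + (185 - 519)) = -183559/(-1477126 - 334) = -183559/(-1477460) = -183559*(-1/1477460) = 183559/1477460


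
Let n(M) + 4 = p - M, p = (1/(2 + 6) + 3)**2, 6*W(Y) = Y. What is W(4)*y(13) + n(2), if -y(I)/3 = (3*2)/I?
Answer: 2365/832 ≈ 2.8425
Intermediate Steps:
W(Y) = Y/6
y(I) = -18/I (y(I) = -3*3*2/I = -18/I)
p = 625/64 (p = (1/8 + 3)**2 = (25/8)**2 = 625/64 ≈ 9.7656)
n(M) = 369/64 - M (n(M) = -4 + (625/64 - M) = 369/64 - M)
W(4)*y(13) + n(2) = ((1/6)*4)*(-18/13) + (369/64 - 1*2) = 2*(-18*1/13)/3 + (369/64 - 2) = (2/3)*(-18/13) + 241/64 = -12/13 + 241/64 = 2365/832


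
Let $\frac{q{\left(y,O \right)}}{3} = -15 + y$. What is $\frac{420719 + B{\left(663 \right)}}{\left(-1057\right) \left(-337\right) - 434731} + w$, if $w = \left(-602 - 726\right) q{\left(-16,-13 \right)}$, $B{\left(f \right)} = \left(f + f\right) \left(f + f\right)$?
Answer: $\frac{9695602093}{78522} \approx 1.2348 \cdot 10^{5}$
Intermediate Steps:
$B{\left(f \right)} = 4 f^{2}$ ($B{\left(f \right)} = 2 f 2 f = 4 f^{2}$)
$q{\left(y,O \right)} = -45 + 3 y$ ($q{\left(y,O \right)} = 3 \left(-15 + y\right) = -45 + 3 y$)
$w = 123504$ ($w = \left(-602 - 726\right) \left(-45 + 3 \left(-16\right)\right) = - 1328 \left(-45 - 48\right) = \left(-1328\right) \left(-93\right) = 123504$)
$\frac{420719 + B{\left(663 \right)}}{\left(-1057\right) \left(-337\right) - 434731} + w = \frac{420719 + 4 \cdot 663^{2}}{\left(-1057\right) \left(-337\right) - 434731} + 123504 = \frac{420719 + 4 \cdot 439569}{356209 - 434731} + 123504 = \frac{420719 + 1758276}{-78522} + 123504 = 2178995 \left(- \frac{1}{78522}\right) + 123504 = - \frac{2178995}{78522} + 123504 = \frac{9695602093}{78522}$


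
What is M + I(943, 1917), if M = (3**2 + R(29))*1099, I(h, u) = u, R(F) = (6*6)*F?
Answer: 1159164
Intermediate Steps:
R(F) = 36*F
M = 1157247 (M = (3**2 + 36*29)*1099 = (9 + 1044)*1099 = 1053*1099 = 1157247)
M + I(943, 1917) = 1157247 + 1917 = 1159164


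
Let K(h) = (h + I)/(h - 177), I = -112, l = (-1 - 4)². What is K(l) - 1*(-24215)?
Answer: 3680767/152 ≈ 24216.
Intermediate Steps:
l = 25 (l = (-5)² = 25)
K(h) = (-112 + h)/(-177 + h) (K(h) = (h - 112)/(h - 177) = (-112 + h)/(-177 + h))
K(l) - 1*(-24215) = (-112 + 25)/(-177 + 25) - 1*(-24215) = -87/(-152) + 24215 = -1/152*(-87) + 24215 = 87/152 + 24215 = 3680767/152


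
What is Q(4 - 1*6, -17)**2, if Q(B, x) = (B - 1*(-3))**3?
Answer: 1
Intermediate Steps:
Q(B, x) = (3 + B)**3 (Q(B, x) = (B + 3)**3 = (3 + B)**3)
Q(4 - 1*6, -17)**2 = ((3 + (4 - 1*6))**3)**2 = ((3 + (4 - 6))**3)**2 = ((3 - 2)**3)**2 = (1**3)**2 = 1**2 = 1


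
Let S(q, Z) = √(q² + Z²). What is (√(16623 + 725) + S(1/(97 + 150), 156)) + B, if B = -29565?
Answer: -29565 + 2*√4337 + 5*√59388601/247 ≈ -29277.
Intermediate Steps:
S(q, Z) = √(Z² + q²)
(√(16623 + 725) + S(1/(97 + 150), 156)) + B = (√(16623 + 725) + √(156² + (1/(97 + 150))²)) - 29565 = (√17348 + √(24336 + (1/247)²)) - 29565 = (2*√4337 + √(24336 + (1/247)²)) - 29565 = (2*√4337 + √(24336 + 1/61009)) - 29565 = (2*√4337 + √(1484715025/61009)) - 29565 = (2*√4337 + 5*√59388601/247) - 29565 = -29565 + 2*√4337 + 5*√59388601/247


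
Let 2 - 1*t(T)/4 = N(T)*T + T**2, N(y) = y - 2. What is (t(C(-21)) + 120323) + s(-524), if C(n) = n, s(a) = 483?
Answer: 117118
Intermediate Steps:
N(y) = -2 + y
t(T) = 8 - 4*T**2 - 4*T*(-2 + T) (t(T) = 8 - 4*((-2 + T)*T + T**2) = 8 - 4*(T*(-2 + T) + T**2) = 8 - 4*(T**2 + T*(-2 + T)) = 8 + (-4*T**2 - 4*T*(-2 + T)) = 8 - 4*T**2 - 4*T*(-2 + T))
(t(C(-21)) + 120323) + s(-524) = ((8 - 8*(-21)**2 + 8*(-21)) + 120323) + 483 = ((8 - 8*441 - 168) + 120323) + 483 = ((8 - 3528 - 168) + 120323) + 483 = (-3688 + 120323) + 483 = 116635 + 483 = 117118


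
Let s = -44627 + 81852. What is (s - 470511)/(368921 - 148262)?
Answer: -433286/220659 ≈ -1.9636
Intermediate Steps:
s = 37225
(s - 470511)/(368921 - 148262) = (37225 - 470511)/(368921 - 148262) = -433286/220659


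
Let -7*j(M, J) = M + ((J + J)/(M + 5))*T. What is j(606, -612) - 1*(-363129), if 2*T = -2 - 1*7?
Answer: 221818137/611 ≈ 3.6304e+5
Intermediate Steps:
T = -9/2 (T = (-2 - 1*7)/2 = (-2 - 7)/2 = (½)*(-9) = -9/2 ≈ -4.5000)
j(M, J) = -M/7 + 9*J/(7*(5 + M)) (j(M, J) = -(M + ((J + J)/(M + 5))*(-9/2))/7 = -(M + ((2*J)/(5 + M))*(-9/2))/7 = -(M + (2*J/(5 + M))*(-9/2))/7 = -(M - 9*J/(5 + M))/7 = -M/7 + 9*J/(7*(5 + M)))
j(606, -612) - 1*(-363129) = (-1*606² - 5*606 + 9*(-612))/(7*(5 + 606)) - 1*(-363129) = (⅐)*(-1*367236 - 3030 - 5508)/611 + 363129 = (⅐)*(1/611)*(-367236 - 3030 - 5508) + 363129 = (⅐)*(1/611)*(-375774) + 363129 = -53682/611 + 363129 = 221818137/611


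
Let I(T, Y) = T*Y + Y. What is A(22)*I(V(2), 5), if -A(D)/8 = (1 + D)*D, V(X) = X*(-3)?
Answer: 101200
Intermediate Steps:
V(X) = -3*X
I(T, Y) = Y + T*Y
A(D) = -8*D*(1 + D) (A(D) = -8*(1 + D)*D = -8*D*(1 + D))
A(22)*I(V(2), 5) = (-8*22*(1 + 22))*(5*(1 - 3*2)) = (-8*22*23)*(5*(1 - 6)) = -20240*(-5) = -4048*(-25) = 101200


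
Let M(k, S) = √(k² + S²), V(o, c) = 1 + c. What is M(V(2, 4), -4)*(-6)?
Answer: -6*√41 ≈ -38.419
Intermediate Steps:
M(k, S) = √(S² + k²)
M(V(2, 4), -4)*(-6) = √((-4)² + (1 + 4)²)*(-6) = √(16 + 5²)*(-6) = √(16 + 25)*(-6) = √41*(-6) = -6*√41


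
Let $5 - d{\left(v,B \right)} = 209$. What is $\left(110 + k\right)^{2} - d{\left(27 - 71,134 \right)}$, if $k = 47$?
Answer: $24853$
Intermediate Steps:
$d{\left(v,B \right)} = -204$ ($d{\left(v,B \right)} = 5 - 209 = -204$)
$\left(110 + k\right)^{2} - d{\left(27 - 71,134 \right)} = \left(110 + 47\right)^{2} - -204 = 157^{2} + 204 = 24649 + 204 = 24853$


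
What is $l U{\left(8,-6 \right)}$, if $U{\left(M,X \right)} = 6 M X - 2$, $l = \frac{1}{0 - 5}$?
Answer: $58$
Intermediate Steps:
$l = - \frac{1}{5}$ ($l = \frac{1}{-5} = - \frac{1}{5} \approx -0.2$)
$U{\left(M,X \right)} = -2 + 6 M X$ ($U{\left(M,X \right)} = 6 M X - 2 = -2 + 6 M X$)
$l U{\left(8,-6 \right)} = - \frac{-2 + 6 \cdot 8 \left(-6\right)}{5} = - \frac{-2 - 288}{5} = \left(- \frac{1}{5}\right) \left(-290\right) = 58$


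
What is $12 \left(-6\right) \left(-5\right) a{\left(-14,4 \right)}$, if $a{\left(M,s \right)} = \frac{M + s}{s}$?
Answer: $-900$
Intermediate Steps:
$a{\left(M,s \right)} = \frac{M + s}{s}$
$12 \left(-6\right) \left(-5\right) a{\left(-14,4 \right)} = 12 \left(-6\right) \left(-5\right) \frac{-14 + 4}{4} = \left(-72\right) \left(-5\right) \frac{1}{4} \left(-10\right) = 360 \left(- \frac{5}{2}\right) = -900$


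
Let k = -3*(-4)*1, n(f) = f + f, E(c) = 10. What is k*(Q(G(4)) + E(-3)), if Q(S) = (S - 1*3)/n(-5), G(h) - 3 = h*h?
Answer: 504/5 ≈ 100.80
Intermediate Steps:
G(h) = 3 + h² (G(h) = 3 + h*h = 3 + h²)
n(f) = 2*f
Q(S) = 3/10 - S/10 (Q(S) = (S - 1*3)/((2*(-5))) = (S - 3)/(-10) = (-3 + S)*(-⅒) = 3/10 - S/10)
k = 12 (k = 12*1 = 12)
k*(Q(G(4)) + E(-3)) = 12*((3/10 - (3 + 4²)/10) + 10) = 12*((3/10 - (3 + 16)/10) + 10) = 12*((3/10 - ⅒*19) + 10) = 12*((3/10 - 19/10) + 10) = 12*(-8/5 + 10) = 12*(42/5) = 504/5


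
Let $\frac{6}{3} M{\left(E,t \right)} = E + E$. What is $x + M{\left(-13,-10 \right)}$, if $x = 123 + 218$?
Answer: $328$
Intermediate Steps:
$x = 341$
$M{\left(E,t \right)} = E$ ($M{\left(E,t \right)} = \frac{E + E}{2} = \frac{2 E}{2} = E$)
$x + M{\left(-13,-10 \right)} = 341 - 13 = 328$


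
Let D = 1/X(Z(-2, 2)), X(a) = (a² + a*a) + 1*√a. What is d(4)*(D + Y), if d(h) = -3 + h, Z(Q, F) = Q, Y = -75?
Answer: (-75*√2 + 599*I)/(√2 - 8*I) ≈ -74.879 - 0.021427*I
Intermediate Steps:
X(a) = √a + 2*a² (X(a) = (a² + a²) + √a = 2*a² + √a = √a + 2*a²)
D = 1/(8 + I*√2) (D = 1/(√(-2) + 2*(-2)²) = 1/(I*√2 + 2*4) = 1/(I*√2 + 8) = 1/(8 + I*√2) ≈ 0.12121 - 0.021427*I)
d(4)*(D + Y) = (-3 + 4)*((4/33 - I*√2/66) - 75) = 1*(-2471/33 - I*√2/66) = -2471/33 - I*√2/66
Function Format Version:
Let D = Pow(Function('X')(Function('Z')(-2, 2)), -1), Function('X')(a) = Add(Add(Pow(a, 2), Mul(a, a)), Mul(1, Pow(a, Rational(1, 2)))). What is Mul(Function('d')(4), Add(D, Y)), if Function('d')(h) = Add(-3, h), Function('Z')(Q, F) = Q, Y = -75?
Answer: Mul(Pow(Add(Pow(2, Rational(1, 2)), Mul(-8, I)), -1), Add(Mul(-75, Pow(2, Rational(1, 2))), Mul(599, I))) ≈ Add(-74.879, Mul(-0.021427, I))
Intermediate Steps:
Function('X')(a) = Add(Pow(a, Rational(1, 2)), Mul(2, Pow(a, 2))) (Function('X')(a) = Add(Add(Pow(a, 2), Pow(a, 2)), Pow(a, Rational(1, 2))) = Add(Mul(2, Pow(a, 2)), Pow(a, Rational(1, 2))) = Add(Pow(a, Rational(1, 2)), Mul(2, Pow(a, 2))))
D = Pow(Add(8, Mul(I, Pow(2, Rational(1, 2)))), -1) (D = Pow(Add(Pow(-2, Rational(1, 2)), Mul(2, Pow(-2, 2))), -1) = Pow(Add(Mul(I, Pow(2, Rational(1, 2))), Mul(2, 4)), -1) = Pow(Add(Mul(I, Pow(2, Rational(1, 2))), 8), -1) = Pow(Add(8, Mul(I, Pow(2, Rational(1, 2)))), -1) ≈ Add(0.12121, Mul(-0.021427, I)))
Mul(Function('d')(4), Add(D, Y)) = Mul(Add(-3, 4), Add(Add(Rational(4, 33), Mul(Rational(-1, 66), I, Pow(2, Rational(1, 2)))), -75)) = Mul(1, Add(Rational(-2471, 33), Mul(Rational(-1, 66), I, Pow(2, Rational(1, 2))))) = Add(Rational(-2471, 33), Mul(Rational(-1, 66), I, Pow(2, Rational(1, 2))))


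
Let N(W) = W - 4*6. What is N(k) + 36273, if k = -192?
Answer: 36057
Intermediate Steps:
N(W) = -24 + W (N(W) = W - 24 = -24 + W)
N(k) + 36273 = (-24 - 192) + 36273 = -216 + 36273 = 36057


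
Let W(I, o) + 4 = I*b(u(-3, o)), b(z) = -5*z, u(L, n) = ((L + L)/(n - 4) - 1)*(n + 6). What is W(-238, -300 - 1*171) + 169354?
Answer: 13598496/19 ≈ 7.1571e+5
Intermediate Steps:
u(L, n) = (-1 + 2*L/(-4 + n))*(6 + n) (u(L, n) = ((2*L)/(-4 + n) - 1)*(6 + n) = (2*L/(-4 + n) - 1)*(6 + n) = (-1 + 2*L/(-4 + n))*(6 + n))
W(I, o) = -4 - 5*I*(-12 - o² - 8*o)/(-4 + o) (W(I, o) = -4 + I*(-5*(24 - o² - 2*o + 12*(-3) + 2*(-3)*o)/(-4 + o)) = -4 + I*(-5*(24 - o² - 2*o - 36 - 6*o)/(-4 + o)) = -4 + I*(-5*(-12 - o² - 8*o)/(-4 + o)) = -4 - 5*I*(-12 - o² - 8*o)/(-4 + o))
W(-238, -300 - 1*171) + 169354 = (16 - 4*(-300 - 1*171) + 5*(-238)*(12 + (-300 - 1*171)² + 8*(-300 - 1*171)))/(-4 + (-300 - 1*171)) + 169354 = (16 - 4*(-300 - 171) + 5*(-238)*(12 + (-300 - 171)² + 8*(-300 - 171)))/(-4 + (-300 - 171)) + 169354 = (16 - 4*(-471) + 5*(-238)*(12 + (-471)² + 8*(-471)))/(-4 - 471) + 169354 = (16 + 1884 + 5*(-238)*(12 + 221841 - 3768))/(-475) + 169354 = -(16 + 1884 + 5*(-238)*218085)/475 + 169354 = -(16 + 1884 - 259521150)/475 + 169354 = -1/475*(-259519250) + 169354 = 10380770/19 + 169354 = 13598496/19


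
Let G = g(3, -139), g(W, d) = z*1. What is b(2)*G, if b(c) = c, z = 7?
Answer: 14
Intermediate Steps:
g(W, d) = 7 (g(W, d) = 7*1 = 7)
G = 7
b(2)*G = 2*7 = 14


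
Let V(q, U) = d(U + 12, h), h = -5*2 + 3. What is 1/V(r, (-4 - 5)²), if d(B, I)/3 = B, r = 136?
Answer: 1/279 ≈ 0.0035842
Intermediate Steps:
h = -7 (h = -10 + 3 = -7)
d(B, I) = 3*B
V(q, U) = 36 + 3*U (V(q, U) = 3*(U + 12) = 3*(12 + U) = 36 + 3*U)
1/V(r, (-4 - 5)²) = 1/(36 + 3*(-4 - 5)²) = 1/(36 + 3*(-9)²) = 1/(36 + 3*81) = 1/(36 + 243) = 1/279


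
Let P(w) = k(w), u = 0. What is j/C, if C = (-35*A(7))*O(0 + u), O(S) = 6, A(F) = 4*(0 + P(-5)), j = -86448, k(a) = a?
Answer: -3602/175 ≈ -20.583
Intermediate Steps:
P(w) = w
A(F) = -20 (A(F) = 4*(0 - 5) = 4*(-5) = -20)
C = 4200 (C = -35*(-20)*6 = 700*6 = 4200)
j/C = -86448/4200 = -86448*1/4200 = -3602/175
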